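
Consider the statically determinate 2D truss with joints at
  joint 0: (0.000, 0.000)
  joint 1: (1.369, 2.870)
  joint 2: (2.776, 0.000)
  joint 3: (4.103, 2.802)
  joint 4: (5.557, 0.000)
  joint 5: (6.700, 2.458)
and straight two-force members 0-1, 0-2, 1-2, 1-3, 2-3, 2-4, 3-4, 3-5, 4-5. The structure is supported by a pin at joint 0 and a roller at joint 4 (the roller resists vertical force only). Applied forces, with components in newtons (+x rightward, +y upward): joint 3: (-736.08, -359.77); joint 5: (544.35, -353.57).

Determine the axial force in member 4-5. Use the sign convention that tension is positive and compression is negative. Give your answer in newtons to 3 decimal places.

-292.398

N=6 nodes, M=9 members, R=3 reactions → 2N=12, M+R=12
member 0 (0-1): L=3.1798, (cx,cy)=(0.4305,0.9026)
member 1 (0-2): L=2.7760, (cx,cy)=(1.0000,0.0000)
member 2 (1-2): L=3.1963, (cx,cy)=(0.4402,-0.8979)
member 3 (1-3): L=2.7348, (cx,cy)=(0.9997,-0.0249)
member 4 (2-3): L=3.1003, (cx,cy)=(0.4280,0.9038)
member 5 (2-4): L=2.7810, (cx,cy)=(1.0000,0.0000)
member 6 (3-4): L=3.1568, (cx,cy)=(0.4606,-0.8876)
member 7 (3-5): L=2.6197, (cx,cy)=(0.9913,-0.1313)
member 8 (4-5): L=2.7108, (cx,cy)=(0.4217,0.9068)
solve A·x = −loads:
  F[0-1] = -168.1667 N (compression)
  F[0-2] = -119.3289 N (compression)
  F[1-2] = +173.1586 N (tension)
  F[1-3] = -148.6700 N (compression)
  F[2-3] = -172.0345 N (compression)
  F[2-4] = +30.5278 N (tension)
  F[3-4] = -333.9560 N (compression)
  F[3-5] = +673.4722 N (tension)
  F[4-5] = -292.3980 N (compression)
  Rx@0 = +191.7300 N
  Ry@0 = +151.7831 N
  Ry@4 = +561.5569 N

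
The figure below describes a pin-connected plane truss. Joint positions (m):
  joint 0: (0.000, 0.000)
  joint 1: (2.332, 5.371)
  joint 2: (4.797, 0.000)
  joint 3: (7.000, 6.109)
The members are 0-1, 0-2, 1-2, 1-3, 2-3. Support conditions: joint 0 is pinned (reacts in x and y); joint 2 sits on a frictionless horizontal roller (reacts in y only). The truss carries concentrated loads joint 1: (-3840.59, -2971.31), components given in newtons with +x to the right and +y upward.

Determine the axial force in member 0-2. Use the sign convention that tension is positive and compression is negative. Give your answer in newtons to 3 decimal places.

N=4 nodes, M=5 members, R=3 reactions → 2N=8, M+R=8
member 0 (0-1): L=5.8554, (cx,cy)=(0.3983,0.9173)
member 1 (0-2): L=4.7970, (cx,cy)=(1.0000,0.0000)
member 2 (1-2): L=5.9096, (cx,cy)=(0.4171,-0.9089)
member 3 (1-3): L=4.7260, (cx,cy)=(0.9877,0.1562)
member 4 (2-3): L=6.4941, (cx,cy)=(0.3392,0.9407)
solve A·x = −loads:
  F[0-1] = -6352.5332 N (compression)
  F[0-2] = -1310.6051 N (compression)
  F[1-2] = +3142.0716 N (tension)
  F[1-3] = -0.0000 N (compression)
  F[2-3] = +0.0000 N (tension)
  Rx@0 = +3840.5900 N
  Ry@0 = +5826.9935 N
  Ry@2 = -2855.6835 N

-1310.605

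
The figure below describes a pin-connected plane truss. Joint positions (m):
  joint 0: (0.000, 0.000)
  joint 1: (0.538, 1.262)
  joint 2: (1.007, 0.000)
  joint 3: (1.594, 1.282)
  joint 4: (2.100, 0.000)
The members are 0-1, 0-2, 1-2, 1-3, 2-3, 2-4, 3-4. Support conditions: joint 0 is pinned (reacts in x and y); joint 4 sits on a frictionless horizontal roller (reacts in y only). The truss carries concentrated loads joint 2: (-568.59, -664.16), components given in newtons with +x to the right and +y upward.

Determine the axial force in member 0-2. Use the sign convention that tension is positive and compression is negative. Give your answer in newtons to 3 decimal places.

-421.224

N=5 nodes, M=7 members, R=3 reactions → 2N=10, M+R=10
member 0 (0-1): L=1.3719, (cx,cy)=(0.3922,0.9199)
member 1 (0-2): L=1.0070, (cx,cy)=(1.0000,0.0000)
member 2 (1-2): L=1.3463, (cx,cy)=(0.3484,-0.9374)
member 3 (1-3): L=1.0562, (cx,cy)=(0.9998,0.0189)
member 4 (2-3): L=1.4100, (cx,cy)=(0.4163,0.9092)
member 5 (2-4): L=1.0930, (cx,cy)=(1.0000,0.0000)
member 6 (3-4): L=1.3782, (cx,cy)=(0.3671,-0.9302)
solve A·x = −loads:
  F[0-1] = -375.7805 N (compression)
  F[0-2] = -421.2243 N (compression)
  F[1-2] = +363.2445 N (tension)
  F[1-3] = -273.9526 N (compression)
  F[2-3] = +355.9838 N (tension)
  F[2-4] = +125.7029 N (tension)
  F[3-4] = -342.3902 N (compression)
  Rx@0 = +568.5900 N
  Ry@0 = +345.6795 N
  Ry@4 = +318.4805 N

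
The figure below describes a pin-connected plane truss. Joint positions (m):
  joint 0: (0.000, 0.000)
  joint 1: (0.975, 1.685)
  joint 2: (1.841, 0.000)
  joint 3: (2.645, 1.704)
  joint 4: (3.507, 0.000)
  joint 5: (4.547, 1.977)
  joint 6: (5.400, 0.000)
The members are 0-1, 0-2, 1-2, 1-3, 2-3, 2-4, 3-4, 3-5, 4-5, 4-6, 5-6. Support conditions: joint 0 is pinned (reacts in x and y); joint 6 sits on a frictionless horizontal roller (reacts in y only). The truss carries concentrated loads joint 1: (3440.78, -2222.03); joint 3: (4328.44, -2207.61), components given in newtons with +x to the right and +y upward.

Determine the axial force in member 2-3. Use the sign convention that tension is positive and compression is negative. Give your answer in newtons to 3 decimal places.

1931.366

N=7 nodes, M=11 members, R=3 reactions → 2N=14, M+R=14
member 0 (0-1): L=1.9468, (cx,cy)=(0.5008,0.8655)
member 1 (0-2): L=1.8410, (cx,cy)=(1.0000,0.0000)
member 2 (1-2): L=1.8945, (cx,cy)=(0.4571,-0.8894)
member 3 (1-3): L=1.6701, (cx,cy)=(0.9999,0.0114)
member 4 (2-3): L=1.8842, (cx,cy)=(0.4267,0.9044)
member 5 (2-4): L=1.6660, (cx,cy)=(1.0000,0.0000)
member 6 (3-4): L=1.9096, (cx,cy)=(0.4514,-0.8923)
member 7 (3-5): L=1.9215, (cx,cy)=(0.9899,0.1421)
member 8 (4-5): L=2.2339, (cx,cy)=(0.4656,0.8850)
member 9 (4-6): L=1.8930, (cx,cy)=(1.0000,0.0000)
member 10 (5-6): L=2.1532, (cx,cy)=(0.3962,-0.9182)
solve A·x = −loads:
  F[0-1] = -586.4592 N (compression)
  F[0-2] = +8062.9386 N (tension)
  F[1-2] = -1963.8839 N (compression)
  F[1-3] = -2836.9723 N (compression)
  F[2-3] = +1931.3660 N (tension)
  F[2-4] = +6341.0820 N (tension)
  F[3-4] = -5048.7120 N (compression)
  F[3-5] = -4103.7334 N (compression)
  F[4-5] = +5090.3983 N (tension)
  F[4-6] = +1692.2079 N (tension)
  F[5-6] = -4271.5241 N (compression)
  Rx@0 = -7769.2200 N
  Ry@0 = +507.6060 N
  Ry@6 = +3922.0340 N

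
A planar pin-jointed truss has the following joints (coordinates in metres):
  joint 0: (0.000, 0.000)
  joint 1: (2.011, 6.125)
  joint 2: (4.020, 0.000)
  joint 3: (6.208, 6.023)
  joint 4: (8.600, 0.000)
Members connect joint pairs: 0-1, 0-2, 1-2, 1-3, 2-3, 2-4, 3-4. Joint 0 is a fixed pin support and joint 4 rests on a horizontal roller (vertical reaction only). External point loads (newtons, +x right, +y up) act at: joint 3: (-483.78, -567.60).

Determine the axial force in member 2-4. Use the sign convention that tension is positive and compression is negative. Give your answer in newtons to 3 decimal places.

28.163

N=5 nodes, M=7 members, R=3 reactions → 2N=10, M+R=10
member 0 (0-1): L=6.4467, (cx,cy)=(0.3119,0.9501)
member 1 (0-2): L=4.0200, (cx,cy)=(1.0000,0.0000)
member 2 (1-2): L=6.4461, (cx,cy)=(0.3117,-0.9502)
member 3 (1-3): L=4.1982, (cx,cy)=(0.9997,-0.0243)
member 4 (2-3): L=6.4081, (cx,cy)=(0.3414,0.9399)
member 5 (2-4): L=4.5800, (cx,cy)=(1.0000,0.0000)
member 6 (3-4): L=6.4806, (cx,cy)=(0.3691,-0.9294)
solve A·x = −loads:
  F[0-1] = -522.7727 N (compression)
  F[0-2] = -320.7046 N (compression)
  F[1-2] = +531.1270 N (tension)
  F[1-3] = -328.7052 N (compression)
  F[2-3] = -536.9417 N (compression)
  F[2-4] = +28.1628 N (tension)
  F[3-4] = -76.3009 N (compression)
  Rx@0 = +483.7800 N
  Ry@0 = +496.6868 N
  Ry@4 = +70.9132 N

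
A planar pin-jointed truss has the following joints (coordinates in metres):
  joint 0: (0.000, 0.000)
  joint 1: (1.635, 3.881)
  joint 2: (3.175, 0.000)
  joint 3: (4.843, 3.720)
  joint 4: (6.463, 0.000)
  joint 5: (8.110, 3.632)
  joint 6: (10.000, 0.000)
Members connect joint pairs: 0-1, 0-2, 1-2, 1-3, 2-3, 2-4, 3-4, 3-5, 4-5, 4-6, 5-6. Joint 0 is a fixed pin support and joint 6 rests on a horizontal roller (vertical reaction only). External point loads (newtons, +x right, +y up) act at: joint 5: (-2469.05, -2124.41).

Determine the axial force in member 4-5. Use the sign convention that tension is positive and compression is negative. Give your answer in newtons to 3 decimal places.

-1493.024

N=7 nodes, M=11 members, R=3 reactions → 2N=14, M+R=14
member 0 (0-1): L=4.2113, (cx,cy)=(0.3882,0.9216)
member 1 (0-2): L=3.1750, (cx,cy)=(1.0000,0.0000)
member 2 (1-2): L=4.1754, (cx,cy)=(0.3688,-0.9295)
member 3 (1-3): L=3.2120, (cx,cy)=(0.9987,-0.0501)
member 4 (2-3): L=4.0768, (cx,cy)=(0.4091,0.9125)
member 5 (2-4): L=3.2880, (cx,cy)=(1.0000,0.0000)
member 6 (3-4): L=4.0574, (cx,cy)=(0.3993,-0.9168)
member 7 (3-5): L=3.2682, (cx,cy)=(0.9996,-0.0269)
member 8 (4-5): L=3.9880, (cx,cy)=(0.4130,0.9107)
member 9 (4-6): L=3.5370, (cx,cy)=(1.0000,0.0000)
member 10 (5-6): L=4.0943, (cx,cy)=(0.4616,-0.8871)
solve A·x = −loads:
  F[0-1] = -1408.7779 N (compression)
  F[0-2] = -1922.1097 N (compression)
  F[1-2] = +1455.2590 N (tension)
  F[1-3] = -1085.0461 N (compression)
  F[2-3] = -1482.4127 N (compression)
  F[2-4] = -778.8528 N (compression)
  F[3-4] = +1483.0914 N (tension)
  F[3-5] = -2283.1741 N (compression)
  F[4-5] = -1493.0240 N (compression)
  F[4-6] = +429.9009 N (tension)
  F[5-6] = -931.2991 N (compression)
  Rx@0 = +2469.0500 N
  Ry@0 = +1298.2725 N
  Ry@6 = +826.1375 N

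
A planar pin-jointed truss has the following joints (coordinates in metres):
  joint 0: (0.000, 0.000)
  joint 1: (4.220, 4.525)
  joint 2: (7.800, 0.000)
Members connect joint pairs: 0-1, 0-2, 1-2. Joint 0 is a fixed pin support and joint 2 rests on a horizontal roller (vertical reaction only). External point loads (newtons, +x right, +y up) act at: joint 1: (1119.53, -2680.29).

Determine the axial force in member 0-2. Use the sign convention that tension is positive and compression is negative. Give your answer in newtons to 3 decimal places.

1661.101

N=3 nodes, M=3 members, R=3 reactions → 2N=6, M+R=6
member 0 (0-1): L=6.1874, (cx,cy)=(0.6820,0.7313)
member 1 (0-2): L=7.8000, (cx,cy)=(1.0000,0.0000)
member 2 (1-2): L=5.7699, (cx,cy)=(0.6205,-0.7842)
solve A·x = −loads:
  F[0-1] = -794.0578 N (compression)
  F[0-2] = +1661.1014 N (tension)
  F[1-2] = -2677.2149 N (compression)
  Rx@0 = -1119.5300 N
  Ry@0 = +580.7135 N
  Ry@2 = +2099.5765 N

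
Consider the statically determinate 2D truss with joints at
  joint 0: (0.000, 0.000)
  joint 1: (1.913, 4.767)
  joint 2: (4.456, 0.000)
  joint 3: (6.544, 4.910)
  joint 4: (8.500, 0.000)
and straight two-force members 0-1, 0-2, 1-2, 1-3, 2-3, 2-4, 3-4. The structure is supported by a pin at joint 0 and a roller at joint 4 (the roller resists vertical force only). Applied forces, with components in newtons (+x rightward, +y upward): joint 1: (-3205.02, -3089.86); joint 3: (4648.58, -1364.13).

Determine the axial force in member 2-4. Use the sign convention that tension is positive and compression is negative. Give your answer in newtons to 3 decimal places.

1049.072

N=5 nodes, M=7 members, R=3 reactions → 2N=10, M+R=10
member 0 (0-1): L=5.1365, (cx,cy)=(0.3724,0.9281)
member 1 (0-2): L=4.4560, (cx,cy)=(1.0000,0.0000)
member 2 (1-2): L=5.4029, (cx,cy)=(0.4707,-0.8823)
member 3 (1-3): L=4.6332, (cx,cy)=(0.9995,0.0309)
member 4 (2-3): L=5.3355, (cx,cy)=(0.3913,0.9202)
member 5 (2-4): L=4.0440, (cx,cy)=(1.0000,0.0000)
member 6 (3-4): L=5.2853, (cx,cy)=(0.3701,-0.9290)
solve A·x = −loads:
  F[0-1] = -1961.7077 N (compression)
  F[0-2] = +2174.1607 N (tension)
  F[1-2] = -1330.0807 N (compression)
  F[1-3] = +3101.9324 N (tension)
  F[2-3] = +1275.2444 N (tension)
  F[2-4] = +1049.0724 N (tension)
  F[3-4] = -2834.6763 N (compression)
  Rx@0 = -1443.5600 N
  Ry@0 = +1820.5822 N
  Ry@4 = +2633.4078 N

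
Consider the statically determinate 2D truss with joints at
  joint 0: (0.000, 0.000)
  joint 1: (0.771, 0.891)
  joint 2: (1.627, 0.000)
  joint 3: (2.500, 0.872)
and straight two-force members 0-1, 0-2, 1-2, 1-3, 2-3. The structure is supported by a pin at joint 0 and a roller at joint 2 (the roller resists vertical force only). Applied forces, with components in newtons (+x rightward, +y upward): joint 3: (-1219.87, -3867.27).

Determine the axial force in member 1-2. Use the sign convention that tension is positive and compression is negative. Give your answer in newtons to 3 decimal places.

N=4 nodes, M=5 members, R=3 reactions → 2N=8, M+R=8
member 0 (0-1): L=1.1783, (cx,cy)=(0.6543,0.7562)
member 1 (0-2): L=1.6270, (cx,cy)=(1.0000,0.0000)
member 2 (1-2): L=1.2356, (cx,cy)=(0.6928,-0.7211)
member 3 (1-3): L=1.7291, (cx,cy)=(0.9999,-0.0110)
member 4 (2-3): L=1.2339, (cx,cy)=(0.7075,0.7067)
solve A·x = −loads:
  F[0-1] = +1879.5021 N (tension)
  F[0-2] = -2449.7199 N (compression)
  F[1-2] = -2010.8623 N (compression)
  F[1-3] = +2623.1363 N (tension)
  F[2-3] = -5431.4960 N (compression)
  Rx@0 = +1219.8700 N
  Ry@0 = -1421.2662 N
  Ry@2 = +5288.5362 N

-2010.862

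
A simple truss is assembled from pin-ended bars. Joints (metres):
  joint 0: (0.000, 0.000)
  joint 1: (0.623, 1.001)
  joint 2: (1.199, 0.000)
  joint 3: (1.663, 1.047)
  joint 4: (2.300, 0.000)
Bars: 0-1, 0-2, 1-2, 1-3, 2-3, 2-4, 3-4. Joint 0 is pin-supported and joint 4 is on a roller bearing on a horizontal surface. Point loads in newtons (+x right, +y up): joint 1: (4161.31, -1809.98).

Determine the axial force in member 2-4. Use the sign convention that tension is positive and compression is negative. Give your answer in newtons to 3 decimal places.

N=5 nodes, M=7 members, R=3 reactions → 2N=10, M+R=10
member 0 (0-1): L=1.1790, (cx,cy)=(0.5284,0.8490)
member 1 (0-2): L=1.1990, (cx,cy)=(1.0000,0.0000)
member 2 (1-2): L=1.1549, (cx,cy)=(0.4987,-0.8667)
member 3 (1-3): L=1.0410, (cx,cy)=(0.9990,0.0442)
member 4 (2-3): L=1.1452, (cx,cy)=(0.4052,0.9142)
member 5 (2-4): L=1.1010, (cx,cy)=(1.0000,0.0000)
member 6 (3-4): L=1.2256, (cx,cy)=(0.5198,-0.8543)
solve A·x = −loads:
  F[0-1] = +578.7567 N (tension)
  F[0-2] = +3855.4967 N (tension)
  F[1-2] = -2781.1144 N (compression)
  F[1-3] = -2470.8358 N (compression)
  F[2-3] = +2636.6325 N (tension)
  F[2-4] = +1400.1485 N (tension)
  F[3-4] = -2693.8068 N (compression)
  Rx@0 = -4161.3100 N
  Ry@0 = -491.3630 N
  Ry@4 = +2301.3430 N

1400.148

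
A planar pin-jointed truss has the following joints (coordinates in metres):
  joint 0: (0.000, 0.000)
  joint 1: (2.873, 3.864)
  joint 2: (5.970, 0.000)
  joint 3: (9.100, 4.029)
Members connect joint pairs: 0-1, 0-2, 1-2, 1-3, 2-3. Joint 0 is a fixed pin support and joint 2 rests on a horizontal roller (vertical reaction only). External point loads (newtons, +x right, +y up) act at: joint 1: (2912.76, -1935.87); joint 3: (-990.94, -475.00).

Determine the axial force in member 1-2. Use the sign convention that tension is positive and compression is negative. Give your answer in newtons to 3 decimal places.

N=4 nodes, M=5 members, R=3 reactions → 2N=8, M+R=8
member 0 (0-1): L=4.8150, (cx,cy)=(0.5967,0.8025)
member 1 (0-2): L=5.9700, (cx,cy)=(1.0000,0.0000)
member 2 (1-2): L=4.9520, (cx,cy)=(0.6254,-0.7803)
member 3 (1-3): L=6.2292, (cx,cy)=(0.9996,0.0265)
member 4 (2-3): L=5.1019, (cx,cy)=(0.6135,0.7897)
solve A·x = −loads:
  F[0-1] = +574.7989 N (tension)
  F[0-2] = +1578.8536 N (tension)
  F[1-2] = -3093.6466 N (compression)
  F[1-3] = -635.2222 N (compression)
  F[2-3] = -580.1873 N (compression)
  Rx@0 = -1921.8200 N
  Ry@0 = -461.2677 N
  Ry@2 = +2872.1377 N

-3093.647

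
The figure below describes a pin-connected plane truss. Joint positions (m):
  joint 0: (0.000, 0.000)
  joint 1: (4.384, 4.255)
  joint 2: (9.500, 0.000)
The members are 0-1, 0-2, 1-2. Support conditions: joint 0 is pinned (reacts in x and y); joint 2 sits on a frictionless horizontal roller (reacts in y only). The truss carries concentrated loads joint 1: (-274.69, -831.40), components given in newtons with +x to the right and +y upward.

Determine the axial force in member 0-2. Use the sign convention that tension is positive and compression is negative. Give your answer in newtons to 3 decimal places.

313.377

N=3 nodes, M=3 members, R=3 reactions → 2N=6, M+R=6
member 0 (0-1): L=6.1094, (cx,cy)=(0.7176,0.6965)
member 1 (0-2): L=9.5000, (cx,cy)=(1.0000,0.0000)
member 2 (1-2): L=6.6542, (cx,cy)=(0.7688,-0.6394)
solve A·x = −loads:
  F[0-1] = -819.5079 N (compression)
  F[0-2] = +313.3770 N (tension)
  F[1-2] = -407.5988 N (compression)
  Rx@0 = +274.6900 N
  Ry@0 = +570.7630 N
  Ry@2 = +260.6370 N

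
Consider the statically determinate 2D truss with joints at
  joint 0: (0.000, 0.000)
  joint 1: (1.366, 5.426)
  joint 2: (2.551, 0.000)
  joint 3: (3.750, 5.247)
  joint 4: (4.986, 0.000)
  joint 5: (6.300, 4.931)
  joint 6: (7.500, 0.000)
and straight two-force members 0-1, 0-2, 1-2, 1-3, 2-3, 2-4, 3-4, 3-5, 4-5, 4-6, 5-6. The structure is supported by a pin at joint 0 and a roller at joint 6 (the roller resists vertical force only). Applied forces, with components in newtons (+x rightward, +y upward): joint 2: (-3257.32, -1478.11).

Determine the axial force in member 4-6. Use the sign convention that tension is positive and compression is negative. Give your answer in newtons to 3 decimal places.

122.349

N=7 nodes, M=11 members, R=3 reactions → 2N=14, M+R=14
member 0 (0-1): L=5.5953, (cx,cy)=(0.2441,0.9697)
member 1 (0-2): L=2.5510, (cx,cy)=(1.0000,0.0000)
member 2 (1-2): L=5.5539, (cx,cy)=(0.2134,-0.9770)
member 3 (1-3): L=2.3907, (cx,cy)=(0.9972,-0.0749)
member 4 (2-3): L=5.3822, (cx,cy)=(0.2228,0.9749)
member 5 (2-4): L=2.4350, (cx,cy)=(1.0000,0.0000)
member 6 (3-4): L=5.3906, (cx,cy)=(0.2293,-0.9734)
member 7 (3-5): L=2.5695, (cx,cy)=(0.9924,-0.1230)
member 8 (4-5): L=5.1031, (cx,cy)=(0.2575,0.9663)
member 9 (4-6): L=2.5140, (cx,cy)=(1.0000,0.0000)
member 10 (5-6): L=5.0749, (cx,cy)=(0.2365,-0.9716)
solve A·x = −loads:
  F[0-1] = -1005.7890 N (compression)
  F[0-2] = -3011.7734 N (compression)
  F[1-2] = +1034.1739 N (tension)
  F[1-3] = -467.5143 N (compression)
  F[2-3] = +479.8072 N (tension)
  F[2-4] = +359.3157 N (tension)
  F[3-4] = -484.9250 N (compression)
  F[3-5] = -250.0264 N (compression)
  F[4-5] = +488.4772 N (tension)
  F[4-6] = +122.3495 N (tension)
  F[5-6] = -517.4277 N (compression)
  Rx@0 = +3257.3200 N
  Ry@0 = +975.3555 N
  Ry@6 = +502.7545 N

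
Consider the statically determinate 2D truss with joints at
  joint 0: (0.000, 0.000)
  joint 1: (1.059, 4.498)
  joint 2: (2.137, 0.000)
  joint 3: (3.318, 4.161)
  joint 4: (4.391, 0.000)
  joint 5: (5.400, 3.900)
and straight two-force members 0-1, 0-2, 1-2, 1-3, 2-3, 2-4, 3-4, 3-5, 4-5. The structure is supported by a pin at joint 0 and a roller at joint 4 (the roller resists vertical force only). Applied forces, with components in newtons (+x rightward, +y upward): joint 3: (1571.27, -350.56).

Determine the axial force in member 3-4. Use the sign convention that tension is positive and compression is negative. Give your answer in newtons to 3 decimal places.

-1811.238

N=6 nodes, M=9 members, R=3 reactions → 2N=12, M+R=12
member 0 (0-1): L=4.6210, (cx,cy)=(0.2292,0.9734)
member 1 (0-2): L=2.1370, (cx,cy)=(1.0000,0.0000)
member 2 (1-2): L=4.6254, (cx,cy)=(0.2331,-0.9725)
member 3 (1-3): L=2.2840, (cx,cy)=(0.9891,-0.1475)
member 4 (2-3): L=4.3254, (cx,cy)=(0.2730,0.9620)
member 5 (2-4): L=2.2540, (cx,cy)=(1.0000,0.0000)
member 6 (3-4): L=4.2971, (cx,cy)=(0.2497,-0.9683)
member 7 (3-5): L=2.0983, (cx,cy)=(0.9922,-0.1244)
member 8 (4-5): L=4.0284, (cx,cy)=(0.2505,0.9681)
solve A·x = −loads:
  F[0-1] = +1441.6718 N (tension)
  F[0-2] = +1240.8792 N (tension)
  F[1-2] = -1549.1110 N (compression)
  F[1-3] = +699.0816 N (tension)
  F[2-3] = +1565.9539 N (tension)
  F[2-4] = +452.2699 N (tension)
  F[3-4] = -1811.2381 N (compression)
  F[3-5] = +0.0000 N (tension)
  F[4-5] = -0.0000 N (compression)
  Rx@0 = -1571.2700 N
  Ry@0 = -1403.3030 N
  Ry@4 = +1753.8630 N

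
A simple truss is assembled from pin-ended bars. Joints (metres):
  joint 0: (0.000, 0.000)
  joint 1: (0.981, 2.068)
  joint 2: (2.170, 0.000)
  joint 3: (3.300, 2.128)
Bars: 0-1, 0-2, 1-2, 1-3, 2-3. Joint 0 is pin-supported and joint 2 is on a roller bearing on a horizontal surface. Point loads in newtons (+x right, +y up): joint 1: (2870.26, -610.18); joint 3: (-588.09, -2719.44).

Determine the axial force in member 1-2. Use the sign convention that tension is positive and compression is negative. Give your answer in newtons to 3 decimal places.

N=4 nodes, M=5 members, R=3 reactions → 2N=8, M+R=8
member 0 (0-1): L=2.2889, (cx,cy)=(0.4286,0.9035)
member 1 (0-2): L=2.1700, (cx,cy)=(1.0000,0.0000)
member 2 (1-2): L=2.3854, (cx,cy)=(0.4984,-0.8669)
member 3 (1-3): L=2.3198, (cx,cy)=(0.9997,0.0259)
member 4 (2-3): L=2.4094, (cx,cy)=(0.4690,0.8832)
solve A·x = −loads:
  F[0-1] = +3586.5259 N (tension)
  F[0-2] = +745.0088 N (tension)
  F[1-2] = -4415.7735 N (compression)
  F[1-3] = +868.1881 N (tension)
  F[2-3] = -3104.4951 N (compression)
  Rx@0 = -2282.1700 N
  Ry@0 = -3240.4172 N
  Ry@2 = +6570.0372 N

-4415.774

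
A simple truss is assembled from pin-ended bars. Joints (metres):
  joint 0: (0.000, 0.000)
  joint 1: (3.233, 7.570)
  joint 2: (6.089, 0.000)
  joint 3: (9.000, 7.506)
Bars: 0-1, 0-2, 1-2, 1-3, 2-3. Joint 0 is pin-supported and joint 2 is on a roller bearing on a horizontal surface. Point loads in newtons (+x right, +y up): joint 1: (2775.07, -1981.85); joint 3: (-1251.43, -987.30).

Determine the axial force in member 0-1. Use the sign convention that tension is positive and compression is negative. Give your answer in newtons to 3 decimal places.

N=4 nodes, M=5 members, R=3 reactions → 2N=8, M+R=8
member 0 (0-1): L=8.2315, (cx,cy)=(0.3928,0.9196)
member 1 (0-2): L=6.0890, (cx,cy)=(1.0000,0.0000)
member 2 (1-2): L=8.0908, (cx,cy)=(0.3530,-0.9356)
member 3 (1-3): L=5.7674, (cx,cy)=(0.9999,-0.0111)
member 4 (2-3): L=8.0507, (cx,cy)=(0.3616,0.9323)
solve A·x = −loads:
  F[0-1] = +1576.4997 N (tension)
  F[0-2] = +904.4529 N (tension)
  F[1-2] = -3657.5134 N (compression)
  F[1-3] = -864.8635 N (compression)
  F[2-3] = -1069.2423 N (compression)
  Rx@0 = -1523.6400 N
  Ry@0 = -1449.8133 N
  Ry@2 = +4418.9633 N

1576.500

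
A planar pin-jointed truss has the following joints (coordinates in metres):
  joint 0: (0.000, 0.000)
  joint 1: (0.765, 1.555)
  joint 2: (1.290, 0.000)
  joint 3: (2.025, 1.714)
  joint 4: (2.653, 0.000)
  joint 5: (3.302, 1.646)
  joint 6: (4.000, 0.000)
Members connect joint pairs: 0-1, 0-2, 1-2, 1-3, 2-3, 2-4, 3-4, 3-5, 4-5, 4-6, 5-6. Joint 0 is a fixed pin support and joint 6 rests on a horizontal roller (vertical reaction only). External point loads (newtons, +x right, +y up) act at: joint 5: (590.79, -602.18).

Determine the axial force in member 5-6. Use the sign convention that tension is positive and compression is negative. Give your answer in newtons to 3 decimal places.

-804.014

N=7 nodes, M=11 members, R=3 reactions → 2N=14, M+R=14
member 0 (0-1): L=1.7330, (cx,cy)=(0.4414,0.8973)
member 1 (0-2): L=1.2900, (cx,cy)=(1.0000,0.0000)
member 2 (1-2): L=1.6412, (cx,cy)=(0.3199,-0.9475)
member 3 (1-3): L=1.2700, (cx,cy)=(0.9921,0.1252)
member 4 (2-3): L=1.8649, (cx,cy)=(0.3941,0.9191)
member 5 (2-4): L=1.3630, (cx,cy)=(1.0000,0.0000)
member 6 (3-4): L=1.8254, (cx,cy)=(0.3440,-0.9390)
member 7 (3-5): L=1.2788, (cx,cy)=(0.9986,-0.0532)
member 8 (4-5): L=1.7693, (cx,cy)=(0.3668,0.9303)
member 9 (4-6): L=1.3470, (cx,cy)=(1.0000,0.0000)
member 10 (5-6): L=1.7879, (cx,cy)=(0.3904,-0.9206)
solve A·x = −loads:
  F[0-1] = +153.8289 N (tension)
  F[0-2] = +522.8847 N (tension)
  F[1-2] = -131.0565 N (compression)
  F[1-3] = +110.6988 N (tension)
  F[2-3] = +135.1057 N (tension)
  F[2-4] = +427.7153 N (tension)
  F[3-4] = -159.3603 N (compression)
  F[3-5] = +218.2081 N (tension)
  F[4-5] = +160.8440 N (tension)
  F[4-6] = +313.8921 N (tension)
  F[5-6] = -804.0141 N (compression)
  Rx@0 = -590.7900 N
  Ry@0 = -138.0297 N
  Ry@6 = +740.2097 N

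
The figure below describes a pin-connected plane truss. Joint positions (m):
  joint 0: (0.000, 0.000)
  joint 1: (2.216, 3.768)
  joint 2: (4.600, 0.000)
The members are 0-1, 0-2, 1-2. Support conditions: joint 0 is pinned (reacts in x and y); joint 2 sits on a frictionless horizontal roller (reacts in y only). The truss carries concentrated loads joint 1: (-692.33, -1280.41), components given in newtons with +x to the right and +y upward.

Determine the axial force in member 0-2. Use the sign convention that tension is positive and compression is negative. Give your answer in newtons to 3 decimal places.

N=3 nodes, M=3 members, R=3 reactions → 2N=6, M+R=6
member 0 (0-1): L=4.3713, (cx,cy)=(0.5069,0.8620)
member 1 (0-2): L=4.6000, (cx,cy)=(1.0000,0.0000)
member 2 (1-2): L=4.4588, (cx,cy)=(0.5347,-0.8451)
solve A·x = −loads:
  F[0-1] = -1427.7514 N (compression)
  F[0-2] = +31.4545 N (tension)
  F[1-2] = -58.8300 N (compression)
  Rx@0 = +692.3300 N
  Ry@0 = +1230.6950 N
  Ry@2 = +49.7150 N

31.455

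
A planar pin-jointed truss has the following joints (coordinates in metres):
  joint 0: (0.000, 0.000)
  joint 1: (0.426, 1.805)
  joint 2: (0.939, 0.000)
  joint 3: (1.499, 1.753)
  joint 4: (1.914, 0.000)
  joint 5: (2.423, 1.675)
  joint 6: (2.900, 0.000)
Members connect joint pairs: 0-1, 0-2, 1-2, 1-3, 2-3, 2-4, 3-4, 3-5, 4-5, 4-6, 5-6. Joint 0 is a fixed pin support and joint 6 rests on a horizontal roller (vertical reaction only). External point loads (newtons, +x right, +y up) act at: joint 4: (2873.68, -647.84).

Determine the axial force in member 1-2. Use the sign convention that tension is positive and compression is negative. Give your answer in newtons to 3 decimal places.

N=7 nodes, M=11 members, R=3 reactions → 2N=14, M+R=14
member 0 (0-1): L=1.8546, (cx,cy)=(0.2297,0.9733)
member 1 (0-2): L=0.9390, (cx,cy)=(1.0000,0.0000)
member 2 (1-2): L=1.8765, (cx,cy)=(0.2734,-0.9619)
member 3 (1-3): L=1.0743, (cx,cy)=(0.9988,-0.0484)
member 4 (2-3): L=1.8403, (cx,cy)=(0.3043,0.9526)
member 5 (2-4): L=0.9750, (cx,cy)=(1.0000,0.0000)
member 6 (3-4): L=1.8015, (cx,cy)=(0.2304,-0.9731)
member 7 (3-5): L=0.9273, (cx,cy)=(0.9965,-0.0841)
member 8 (4-5): L=1.7506, (cx,cy)=(0.2908,0.9568)
member 9 (4-6): L=0.9860, (cx,cy)=(1.0000,0.0000)
member 10 (5-6): L=1.7416, (cx,cy)=(0.2739,-0.9618)
solve A·x = −loads:
  F[0-1] = -226.3170 N (compression)
  F[0-2] = +2925.6651 N (tension)
  F[1-2] = +234.8426 N (tension)
  F[1-3] = -116.3236 N (compression)
  F[2-3] = -237.1427 N (compression)
  F[2-4] = +3062.0303 N (tension)
  F[3-4] = +247.6419 N (tension)
  F[3-5] = -246.2723 N (compression)
  F[4-5] = +425.2295 N (tension)
  F[4-6] = +121.7630 N (tension)
  F[5-6] = -444.5741 N (compression)
  Rx@0 = -2873.6800 N
  Ry@0 = +220.2656 N
  Ry@6 = +427.5744 N

234.843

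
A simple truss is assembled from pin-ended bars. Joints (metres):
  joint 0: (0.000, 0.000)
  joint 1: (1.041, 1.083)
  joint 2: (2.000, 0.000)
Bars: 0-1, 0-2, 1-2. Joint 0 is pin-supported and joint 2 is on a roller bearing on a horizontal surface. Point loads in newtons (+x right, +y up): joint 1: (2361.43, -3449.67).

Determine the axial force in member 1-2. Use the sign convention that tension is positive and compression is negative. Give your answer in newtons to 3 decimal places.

N=3 nodes, M=3 members, R=3 reactions → 2N=6, M+R=6
member 0 (0-1): L=1.5022, (cx,cy)=(0.6930,0.7209)
member 1 (0-2): L=2.0000, (cx,cy)=(1.0000,0.0000)
member 2 (1-2): L=1.4466, (cx,cy)=(0.6629,-0.7487)
solve A·x = −loads:
  F[0-1] = -520.7065 N (compression)
  F[0-2] = +2722.2739 N (tension)
  F[1-2] = -4106.3239 N (compression)
  Rx@0 = -2361.4300 N
  Ry@0 = +375.4024 N
  Ry@2 = +3074.2676 N

-4106.324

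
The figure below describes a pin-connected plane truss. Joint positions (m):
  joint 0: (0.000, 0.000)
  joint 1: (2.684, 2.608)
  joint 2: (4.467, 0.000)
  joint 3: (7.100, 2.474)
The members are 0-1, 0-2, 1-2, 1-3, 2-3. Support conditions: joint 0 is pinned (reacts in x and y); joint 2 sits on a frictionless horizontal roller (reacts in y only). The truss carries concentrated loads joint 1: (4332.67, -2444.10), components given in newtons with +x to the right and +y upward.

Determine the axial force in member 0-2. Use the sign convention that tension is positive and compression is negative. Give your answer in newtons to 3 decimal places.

2733.372

N=4 nodes, M=5 members, R=3 reactions → 2N=8, M+R=8
member 0 (0-1): L=3.7424, (cx,cy)=(0.7172,0.6969)
member 1 (0-2): L=4.4670, (cx,cy)=(1.0000,0.0000)
member 2 (1-2): L=3.1592, (cx,cy)=(0.5644,-0.8255)
member 3 (1-3): L=4.4180, (cx,cy)=(0.9995,-0.0303)
member 4 (2-3): L=3.6129, (cx,cy)=(0.7288,0.6848)
solve A·x = −loads:
  F[0-1] = +2229.9570 N (tension)
  F[0-2] = +2733.3720 N (tension)
  F[1-2] = -4843.1627 N (compression)
  F[1-3] = +0.0000 N (tension)
  F[2-3] = -0.0000 N (compression)
  Rx@0 = -4332.6700 N
  Ry@0 = -1554.0123 N
  Ry@2 = +3998.1123 N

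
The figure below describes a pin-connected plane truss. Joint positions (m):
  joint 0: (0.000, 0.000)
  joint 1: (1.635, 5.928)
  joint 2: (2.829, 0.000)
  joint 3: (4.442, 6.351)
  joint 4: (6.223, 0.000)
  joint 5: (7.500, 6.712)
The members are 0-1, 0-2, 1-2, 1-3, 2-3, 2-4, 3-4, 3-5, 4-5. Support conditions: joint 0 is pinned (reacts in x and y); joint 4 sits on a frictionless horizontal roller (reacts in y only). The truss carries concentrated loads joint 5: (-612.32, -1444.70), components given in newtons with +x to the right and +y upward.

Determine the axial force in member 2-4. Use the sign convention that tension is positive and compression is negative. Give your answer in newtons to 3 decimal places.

-357.750

N=6 nodes, M=9 members, R=3 reactions → 2N=12, M+R=12
member 0 (0-1): L=6.1493, (cx,cy)=(0.2659,0.9640)
member 1 (0-2): L=2.8290, (cx,cy)=(1.0000,0.0000)
member 2 (1-2): L=6.0471, (cx,cy)=(0.1975,-0.9803)
member 3 (1-3): L=2.8387, (cx,cy)=(0.9888,0.1490)
member 4 (2-3): L=6.5526, (cx,cy)=(0.2462,0.9692)
member 5 (2-4): L=3.3940, (cx,cy)=(1.0000,0.0000)
member 6 (3-4): L=6.5960, (cx,cy)=(0.2700,-0.9629)
member 7 (3-5): L=3.0792, (cx,cy)=(0.9931,0.1172)
member 8 (4-5): L=6.8324, (cx,cy)=(0.1869,0.9824)
solve A·x = −loads:
  F[0-1] = -377.5642 N (compression)
  F[0-2] = -511.9324 N (compression)
  F[1-2] = +345.3691 N (tension)
  F[1-3] = -170.4846 N (compression)
  F[2-3] = -349.3185 N (compression)
  F[2-4] = -357.7503 N (compression)
  F[3-4] = +335.6901 N (tension)
  F[3-5] = -347.6073 N (compression)
  F[4-5] = -1429.1314 N (compression)
  Rx@0 = +612.3200 N
  Ry@0 = +363.9740 N
  Ry@4 = +1080.7260 N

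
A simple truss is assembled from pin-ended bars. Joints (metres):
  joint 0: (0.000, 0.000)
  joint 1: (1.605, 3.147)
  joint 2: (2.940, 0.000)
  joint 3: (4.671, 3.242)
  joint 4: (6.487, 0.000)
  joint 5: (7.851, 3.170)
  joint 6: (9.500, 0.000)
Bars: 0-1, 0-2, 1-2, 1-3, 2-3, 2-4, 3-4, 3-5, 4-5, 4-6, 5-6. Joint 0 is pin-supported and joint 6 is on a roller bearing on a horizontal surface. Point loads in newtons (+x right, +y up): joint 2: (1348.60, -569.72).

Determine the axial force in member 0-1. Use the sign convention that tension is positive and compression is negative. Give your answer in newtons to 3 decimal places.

N=7 nodes, M=11 members, R=3 reactions → 2N=14, M+R=14
member 0 (0-1): L=3.5327, (cx,cy)=(0.4543,0.8908)
member 1 (0-2): L=2.9400, (cx,cy)=(1.0000,0.0000)
member 2 (1-2): L=3.4185, (cx,cy)=(0.3905,-0.9206)
member 3 (1-3): L=3.0675, (cx,cy)=(0.9995,0.0310)
member 4 (2-3): L=3.6752, (cx,cy)=(0.4710,0.8821)
member 5 (2-4): L=3.5470, (cx,cy)=(1.0000,0.0000)
member 6 (3-4): L=3.7160, (cx,cy)=(0.4887,-0.8725)
member 7 (3-5): L=3.1808, (cx,cy)=(0.9997,-0.0226)
member 8 (4-5): L=3.4510, (cx,cy)=(0.3952,0.9186)
member 9 (4-6): L=3.0130, (cx,cy)=(1.0000,0.0000)
member 10 (5-6): L=3.5732, (cx,cy)=(0.4615,-0.8871)
solve A·x = −loads:
  F[0-1] = -441.6171 N (compression)
  F[0-2] = +1549.2411 N (tension)
  F[1-2] = +415.1315 N (tension)
  F[1-3] = -362.9354 N (compression)
  F[2-3] = +212.6133 N (tension)
  F[2-4] = +262.6210 N (tension)
  F[3-4] = -197.7827 N (compression)
  F[3-5] = -166.0068 N (compression)
  F[4-5] = +187.8516 N (tension)
  F[4-6] = +91.7163 N (tension)
  F[5-6] = -198.7417 N (compression)
  Rx@0 = -1348.6000 N
  Ry@0 = +393.4067 N
  Ry@6 = +176.3133 N

-441.617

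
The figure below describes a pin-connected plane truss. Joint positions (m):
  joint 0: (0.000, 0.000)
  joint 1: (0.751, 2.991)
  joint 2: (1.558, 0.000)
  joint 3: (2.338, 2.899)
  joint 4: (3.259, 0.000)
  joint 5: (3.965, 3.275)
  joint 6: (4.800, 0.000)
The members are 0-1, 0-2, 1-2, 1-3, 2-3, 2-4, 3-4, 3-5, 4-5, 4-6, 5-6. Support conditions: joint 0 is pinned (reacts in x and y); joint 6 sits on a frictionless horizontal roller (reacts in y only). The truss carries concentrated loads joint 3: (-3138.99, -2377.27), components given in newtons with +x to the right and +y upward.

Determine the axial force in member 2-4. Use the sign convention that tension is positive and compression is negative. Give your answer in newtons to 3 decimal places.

N=7 nodes, M=11 members, R=3 reactions → 2N=14, M+R=14
member 0 (0-1): L=3.0838, (cx,cy)=(0.2435,0.9699)
member 1 (0-2): L=1.5580, (cx,cy)=(1.0000,0.0000)
member 2 (1-2): L=3.0980, (cx,cy)=(0.2605,-0.9655)
member 3 (1-3): L=1.5897, (cx,cy)=(0.9983,-0.0579)
member 4 (2-3): L=3.0021, (cx,cy)=(0.2598,0.9657)
member 5 (2-4): L=1.7010, (cx,cy)=(1.0000,0.0000)
member 6 (3-4): L=3.0418, (cx,cy)=(0.3028,-0.9531)
member 7 (3-5): L=1.6699, (cx,cy)=(0.9743,0.2252)
member 8 (4-5): L=3.3502, (cx,cy)=(0.2107,0.9775)
member 9 (4-6): L=1.5410, (cx,cy)=(1.0000,0.0000)
member 10 (5-6): L=3.3798, (cx,cy)=(0.2471,-0.9690)
solve A·x = −loads:
  F[0-1] = -3211.8567 N (compression)
  F[0-2] = -2356.8149 N (compression)
  F[1-2] = +3325.5363 N (tension)
  F[1-3] = -1651.2261 N (compression)
  F[2-3] = -3324.9089 N (compression)
  F[2-4] = -626.6597 N (compression)
  F[3-4] = +862.8382 N (tension)
  F[3-5] = +375.0378 N (tension)
  F[4-5] = -841.2268 N (compression)
  F[4-6] = -188.1339 N (compression)
  F[5-6] = +761.4965 N (tension)
  Rx@0 = +3138.9900 N
  Ry@0 = +3115.1606 N
  Ry@6 = -737.8906 N

-626.660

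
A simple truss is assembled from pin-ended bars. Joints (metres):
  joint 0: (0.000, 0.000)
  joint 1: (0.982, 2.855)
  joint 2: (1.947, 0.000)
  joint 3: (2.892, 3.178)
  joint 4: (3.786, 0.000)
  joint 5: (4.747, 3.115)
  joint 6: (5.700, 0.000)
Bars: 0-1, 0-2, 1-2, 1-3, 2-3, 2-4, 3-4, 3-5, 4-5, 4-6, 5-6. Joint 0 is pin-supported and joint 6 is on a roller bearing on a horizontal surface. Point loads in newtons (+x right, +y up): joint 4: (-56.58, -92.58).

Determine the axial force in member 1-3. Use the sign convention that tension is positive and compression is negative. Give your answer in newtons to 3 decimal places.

-20.339

N=7 nodes, M=11 members, R=3 reactions → 2N=14, M+R=14
member 0 (0-1): L=3.0192, (cx,cy)=(0.3253,0.9456)
member 1 (0-2): L=1.9470, (cx,cy)=(1.0000,0.0000)
member 2 (1-2): L=3.0137, (cx,cy)=(0.3202,-0.9473)
member 3 (1-3): L=1.9371, (cx,cy)=(0.9860,0.1667)
member 4 (2-3): L=3.3155, (cx,cy)=(0.2850,0.9585)
member 5 (2-4): L=1.8390, (cx,cy)=(1.0000,0.0000)
member 6 (3-4): L=3.3014, (cx,cy)=(0.2708,-0.9626)
member 7 (3-5): L=1.8561, (cx,cy)=(0.9994,-0.0339)
member 8 (4-5): L=3.2599, (cx,cy)=(0.2948,0.9556)
member 9 (4-6): L=1.9140, (cx,cy)=(1.0000,0.0000)
member 10 (5-6): L=3.2575, (cx,cy)=(0.2926,-0.9562)
solve A·x = −loads:
  F[0-1] = -32.8749 N (compression)
  F[0-2] = -45.8872 N (compression)
  F[1-2] = +29.2353 N (tension)
  F[1-3] = -20.3388 N (compression)
  F[2-3] = -28.8946 N (compression)
  F[2-4] = -28.2903 N (compression)
  F[3-4] = +33.6132 N (tension)
  F[3-5] = -37.4137 N (compression)
  F[4-5] = +63.0235 N (tension)
  F[4-6] = +18.8130 N (tension)
  F[5-6] = -64.3061 N (compression)
  Rx@0 = +56.5800 N
  Ry@0 = +31.0874 N
  Ry@6 = +61.4926 N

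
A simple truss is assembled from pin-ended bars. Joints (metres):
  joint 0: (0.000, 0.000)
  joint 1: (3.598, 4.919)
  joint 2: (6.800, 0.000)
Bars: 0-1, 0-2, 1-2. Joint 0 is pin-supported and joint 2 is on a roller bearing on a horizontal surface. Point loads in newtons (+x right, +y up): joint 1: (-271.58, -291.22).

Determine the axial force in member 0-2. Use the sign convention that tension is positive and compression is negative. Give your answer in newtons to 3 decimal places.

N=3 nodes, M=3 members, R=3 reactions → 2N=6, M+R=6
member 0 (0-1): L=6.0944, (cx,cy)=(0.5904,0.8071)
member 1 (0-2): L=6.8000, (cx,cy)=(1.0000,0.0000)
member 2 (1-2): L=5.8694, (cx,cy)=(0.5455,-0.8381)
solve A·x = −loads:
  F[0-1] = -413.2999 N (compression)
  F[0-2] = -27.5783 N (compression)
  F[1-2] = +50.5518 N (tension)
  Rx@0 = +271.5800 N
  Ry@0 = +333.5865 N
  Ry@2 = -42.3665 N

-27.578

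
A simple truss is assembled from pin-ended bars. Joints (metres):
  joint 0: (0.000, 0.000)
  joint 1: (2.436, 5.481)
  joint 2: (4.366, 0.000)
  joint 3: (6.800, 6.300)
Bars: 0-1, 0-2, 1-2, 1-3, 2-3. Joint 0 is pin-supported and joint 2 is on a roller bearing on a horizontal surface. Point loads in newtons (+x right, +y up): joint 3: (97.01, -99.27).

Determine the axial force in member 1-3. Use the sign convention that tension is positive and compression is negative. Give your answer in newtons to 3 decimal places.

148.493

N=4 nodes, M=5 members, R=3 reactions → 2N=8, M+R=8
member 0 (0-1): L=5.9980, (cx,cy)=(0.4061,0.9138)
member 1 (0-2): L=4.3660, (cx,cy)=(1.0000,0.0000)
member 2 (1-2): L=5.8109, (cx,cy)=(0.3321,-0.9432)
member 3 (1-3): L=4.4402, (cx,cy)=(0.9828,0.1845)
member 4 (2-3): L=6.7538, (cx,cy)=(0.3604,0.9328)
solve A·x = −loads:
  F[0-1] = +213.7469 N (tension)
  F[0-2] = +10.1992 N (tension)
  F[1-2] = -178.0418 N (compression)
  F[1-3] = +148.4928 N (tension)
  F[2-3] = -135.7841 N (compression)
  Rx@0 = -97.0100 N
  Ry@0 = -195.3244 N
  Ry@2 = +294.5944 N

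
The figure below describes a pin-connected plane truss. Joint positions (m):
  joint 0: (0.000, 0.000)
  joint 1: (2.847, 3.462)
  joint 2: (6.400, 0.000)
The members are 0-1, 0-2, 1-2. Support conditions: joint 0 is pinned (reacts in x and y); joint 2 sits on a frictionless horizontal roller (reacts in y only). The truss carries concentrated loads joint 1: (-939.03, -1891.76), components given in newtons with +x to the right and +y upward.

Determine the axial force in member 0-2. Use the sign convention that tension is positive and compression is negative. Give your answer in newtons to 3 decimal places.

342.349

N=3 nodes, M=3 members, R=3 reactions → 2N=6, M+R=6
member 0 (0-1): L=4.4823, (cx,cy)=(0.6352,0.7724)
member 1 (0-2): L=6.4000, (cx,cy)=(1.0000,0.0000)
member 2 (1-2): L=4.9608, (cx,cy)=(0.7162,-0.6979)
solve A·x = −loads:
  F[0-1] = -2017.3881 N (compression)
  F[0-2] = +342.3494 N (tension)
  F[1-2] = -477.9952 N (compression)
  Rx@0 = +939.0300 N
  Ry@0 = +1558.1789 N
  Ry@2 = +333.5811 N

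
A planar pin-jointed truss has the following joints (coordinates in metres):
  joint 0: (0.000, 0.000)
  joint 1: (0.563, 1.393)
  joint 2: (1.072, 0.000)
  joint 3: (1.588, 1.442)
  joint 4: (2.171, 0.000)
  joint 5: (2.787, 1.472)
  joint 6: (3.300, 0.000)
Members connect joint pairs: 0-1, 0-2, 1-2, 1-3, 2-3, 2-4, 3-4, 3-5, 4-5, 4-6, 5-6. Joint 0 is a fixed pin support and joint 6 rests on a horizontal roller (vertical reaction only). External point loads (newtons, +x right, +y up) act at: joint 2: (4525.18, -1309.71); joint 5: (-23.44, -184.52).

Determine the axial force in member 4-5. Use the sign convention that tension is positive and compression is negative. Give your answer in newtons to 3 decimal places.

N=7 nodes, M=11 members, R=3 reactions → 2N=14, M+R=14
member 0 (0-1): L=1.5025, (cx,cy)=(0.3747,0.9271)
member 1 (0-2): L=1.0720, (cx,cy)=(1.0000,0.0000)
member 2 (1-2): L=1.4831, (cx,cy)=(0.3432,-0.9393)
member 3 (1-3): L=1.0262, (cx,cy)=(0.9989,0.0478)
member 4 (2-3): L=1.5315, (cx,cy)=(0.3369,0.9415)
member 5 (2-4): L=1.0990, (cx,cy)=(1.0000,0.0000)
member 6 (3-4): L=1.5554, (cx,cy)=(0.3748,-0.9271)
member 7 (3-5): L=1.1994, (cx,cy)=(0.9997,0.0250)
member 8 (4-5): L=1.5957, (cx,cy)=(0.3860,0.9225)
member 9 (4-6): L=1.1290, (cx,cy)=(1.0000,0.0000)
member 10 (5-6): L=1.5588, (cx,cy)=(0.3291,-0.9443)
solve A·x = −loads:
  F[0-1] = -995.9588 N (compression)
  F[0-2] = +4874.9418 N (tension)
  F[1-2] = +947.5596 N (tension)
  F[1-3] = -699.2060 N (compression)
  F[2-3] = +445.7663 N (tension)
  F[2-4] = +524.7829 N (tension)
  F[3-4] = -427.1705 N (compression)
  F[3-5] = -388.2304 N (compression)
  F[4-5] = +429.3068 N (tension)
  F[4-6] = +198.9399 N (tension)
  F[5-6] = -604.5098 N (compression)
  Rx@0 = -4501.7400 N
  Ry@0 = +923.3928 N
  Ry@6 = +570.8372 N

429.307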